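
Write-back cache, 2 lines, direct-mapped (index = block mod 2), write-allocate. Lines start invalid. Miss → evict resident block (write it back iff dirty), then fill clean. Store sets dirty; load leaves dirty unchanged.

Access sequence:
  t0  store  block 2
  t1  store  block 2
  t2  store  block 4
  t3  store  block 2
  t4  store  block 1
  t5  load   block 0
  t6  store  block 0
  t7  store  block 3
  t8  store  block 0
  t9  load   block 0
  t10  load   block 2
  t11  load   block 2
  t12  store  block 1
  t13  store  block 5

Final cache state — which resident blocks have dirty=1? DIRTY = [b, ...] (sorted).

DIRTY = [5]

0: W B2 → L0 miss [D]
1: W B2 → L0 hit [D]
2: W B4 → L0 miss wb→B2 [D]
3: W B2 → L0 miss wb→B4 [D]
4: W B1 → L1 miss [D]
5: R B0 → L0 miss wb→B2 [-]
6: W B0 → L0 hit [D]
7: W B3 → L1 miss wb→B1 [D]
8: W B0 → L0 hit [D]
9: R B0 → L0 hit [D]
10: R B2 → L0 miss wb→B0 [-]
11: R B2 → L0 hit [-]
12: W B1 → L1 miss wb→B3 [D]
13: W B5 → L1 miss wb→B1 [D]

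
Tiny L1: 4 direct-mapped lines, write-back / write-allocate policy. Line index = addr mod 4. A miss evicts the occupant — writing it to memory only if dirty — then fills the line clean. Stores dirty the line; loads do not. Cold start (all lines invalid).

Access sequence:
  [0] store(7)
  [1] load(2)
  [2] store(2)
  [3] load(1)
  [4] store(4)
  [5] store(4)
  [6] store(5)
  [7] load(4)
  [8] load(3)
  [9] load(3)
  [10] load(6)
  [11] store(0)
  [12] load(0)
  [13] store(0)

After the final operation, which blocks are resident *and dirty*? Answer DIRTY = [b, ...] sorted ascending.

0: W B7 → L3 miss [D]
1: R B2 → L2 miss [-]
2: W B2 → L2 hit [D]
3: R B1 → L1 miss [-]
4: W B4 → L0 miss [D]
5: W B4 → L0 hit [D]
6: W B5 → L1 miss [D]
7: R B4 → L0 hit [D]
8: R B3 → L3 miss wb→B7 [-]
9: R B3 → L3 hit [-]
10: R B6 → L2 miss wb→B2 [-]
11: W B0 → L0 miss wb→B4 [D]
12: R B0 → L0 hit [D]
13: W B0 → L0 hit [D]

DIRTY = [0, 5]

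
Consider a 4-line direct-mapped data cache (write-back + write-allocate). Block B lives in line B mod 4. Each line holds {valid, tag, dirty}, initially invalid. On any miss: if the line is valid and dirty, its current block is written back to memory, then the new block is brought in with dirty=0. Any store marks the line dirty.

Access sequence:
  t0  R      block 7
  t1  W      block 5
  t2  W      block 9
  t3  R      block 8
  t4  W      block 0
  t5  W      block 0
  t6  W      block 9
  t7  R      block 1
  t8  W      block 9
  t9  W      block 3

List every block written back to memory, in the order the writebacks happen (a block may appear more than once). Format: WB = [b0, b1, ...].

WB = [5, 9]

  0 | R B7 → L3 miss [-]
  1 | W B5 → L1 miss [D]
  2 | W B9 → L1 miss wb→B5 [D]
  3 | R B8 → L0 miss [-]
  4 | W B0 → L0 miss [D]
  5 | W B0 → L0 hit [D]
  6 | W B9 → L1 hit [D]
  7 | R B1 → L1 miss wb→B9 [-]
  8 | W B9 → L1 miss [D]
  9 | W B3 → L3 miss [D]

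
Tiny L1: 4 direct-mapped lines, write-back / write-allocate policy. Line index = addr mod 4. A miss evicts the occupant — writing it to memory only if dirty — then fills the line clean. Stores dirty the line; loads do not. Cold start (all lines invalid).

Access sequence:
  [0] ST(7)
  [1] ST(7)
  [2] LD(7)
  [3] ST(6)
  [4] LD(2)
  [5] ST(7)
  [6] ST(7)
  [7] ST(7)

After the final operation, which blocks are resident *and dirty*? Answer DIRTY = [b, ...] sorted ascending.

DIRTY = [7]

  0 | W B7 → L3 miss [D]
  1 | W B7 → L3 hit [D]
  2 | R B7 → L3 hit [D]
  3 | W B6 → L2 miss [D]
  4 | R B2 → L2 miss wb→B6 [-]
  5 | W B7 → L3 hit [D]
  6 | W B7 → L3 hit [D]
  7 | W B7 → L3 hit [D]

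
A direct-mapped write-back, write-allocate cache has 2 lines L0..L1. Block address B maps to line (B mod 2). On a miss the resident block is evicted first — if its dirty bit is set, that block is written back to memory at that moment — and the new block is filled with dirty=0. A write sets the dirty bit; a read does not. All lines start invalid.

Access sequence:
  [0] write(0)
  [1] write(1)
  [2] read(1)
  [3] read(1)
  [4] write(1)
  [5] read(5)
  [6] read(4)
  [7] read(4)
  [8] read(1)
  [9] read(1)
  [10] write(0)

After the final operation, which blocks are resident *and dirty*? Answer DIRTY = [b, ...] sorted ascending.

DIRTY = [0]

0: W B0 -> L0 miss  d=D]
1: W B1 -> L1 miss  d=D]
2: R B1 -> L1 hit  d=D]
3: R B1 -> L1 hit  d=D]
4: W B1 -> L1 hit  d=D]
5: R B5 -> L1 miss wb->B1  d=-]
6: R B4 -> L0 miss wb->B0  d=-]
7: R B4 -> L0 hit  d=-]
8: R B1 -> L1 miss  d=-]
9: R B1 -> L1 hit  d=-]
10: W B0 -> L0 miss  d=D]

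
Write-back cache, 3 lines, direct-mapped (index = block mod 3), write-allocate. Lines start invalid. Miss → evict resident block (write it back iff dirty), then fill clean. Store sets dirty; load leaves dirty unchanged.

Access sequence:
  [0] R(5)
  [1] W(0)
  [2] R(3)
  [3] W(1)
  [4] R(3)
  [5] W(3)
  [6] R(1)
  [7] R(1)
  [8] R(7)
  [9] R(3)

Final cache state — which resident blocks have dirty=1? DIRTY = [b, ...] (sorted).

DIRTY = [3]

0: R B5 -> L2 miss  d=-]
1: W B0 -> L0 miss  d=D]
2: R B3 -> L0 miss wb->B0  d=-]
3: W B1 -> L1 miss  d=D]
4: R B3 -> L0 hit  d=-]
5: W B3 -> L0 hit  d=D]
6: R B1 -> L1 hit  d=D]
7: R B1 -> L1 hit  d=D]
8: R B7 -> L1 miss wb->B1  d=-]
9: R B3 -> L0 hit  d=D]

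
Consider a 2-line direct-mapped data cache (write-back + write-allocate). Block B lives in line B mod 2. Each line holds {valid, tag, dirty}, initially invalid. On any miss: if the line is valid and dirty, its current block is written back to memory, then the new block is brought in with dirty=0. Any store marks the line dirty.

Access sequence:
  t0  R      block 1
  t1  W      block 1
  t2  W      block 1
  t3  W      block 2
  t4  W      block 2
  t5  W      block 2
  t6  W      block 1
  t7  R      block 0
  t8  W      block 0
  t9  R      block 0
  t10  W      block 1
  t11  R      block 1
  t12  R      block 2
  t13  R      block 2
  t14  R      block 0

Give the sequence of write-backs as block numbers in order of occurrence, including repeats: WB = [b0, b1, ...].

0: R B1 → L1 miss [-]
1: W B1 → L1 hit [D]
2: W B1 → L1 hit [D]
3: W B2 → L0 miss [D]
4: W B2 → L0 hit [D]
5: W B2 → L0 hit [D]
6: W B1 → L1 hit [D]
7: R B0 → L0 miss wb→B2 [-]
8: W B0 → L0 hit [D]
9: R B0 → L0 hit [D]
10: W B1 → L1 hit [D]
11: R B1 → L1 hit [D]
12: R B2 → L0 miss wb→B0 [-]
13: R B2 → L0 hit [-]
14: R B0 → L0 miss [-]

WB = [2, 0]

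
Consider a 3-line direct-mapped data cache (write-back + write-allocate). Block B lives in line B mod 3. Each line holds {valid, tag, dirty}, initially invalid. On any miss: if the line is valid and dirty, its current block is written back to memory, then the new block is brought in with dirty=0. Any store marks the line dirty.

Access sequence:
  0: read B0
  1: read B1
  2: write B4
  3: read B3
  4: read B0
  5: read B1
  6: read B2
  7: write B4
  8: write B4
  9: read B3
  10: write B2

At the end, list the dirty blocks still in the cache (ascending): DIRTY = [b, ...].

DIRTY = [2, 4]

  0 | R B0 → L0 miss [-]
  1 | R B1 → L1 miss [-]
  2 | W B4 → L1 miss [D]
  3 | R B3 → L0 miss [-]
  4 | R B0 → L0 miss [-]
  5 | R B1 → L1 miss wb→B4 [-]
  6 | R B2 → L2 miss [-]
  7 | W B4 → L1 miss [D]
  8 | W B4 → L1 hit [D]
  9 | R B3 → L0 miss [-]
  10 | W B2 → L2 hit [D]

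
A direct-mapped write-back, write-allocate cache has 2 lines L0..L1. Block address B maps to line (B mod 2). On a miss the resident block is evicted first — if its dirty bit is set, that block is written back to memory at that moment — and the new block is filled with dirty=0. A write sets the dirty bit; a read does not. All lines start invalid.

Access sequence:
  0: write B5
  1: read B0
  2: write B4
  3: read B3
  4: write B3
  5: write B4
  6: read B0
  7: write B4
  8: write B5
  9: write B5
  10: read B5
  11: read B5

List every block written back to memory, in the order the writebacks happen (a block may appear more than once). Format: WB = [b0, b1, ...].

  0 | W B5 → L1 miss [D]
  1 | R B0 → L0 miss [-]
  2 | W B4 → L0 miss [D]
  3 | R B3 → L1 miss wb→B5 [-]
  4 | W B3 → L1 hit [D]
  5 | W B4 → L0 hit [D]
  6 | R B0 → L0 miss wb→B4 [-]
  7 | W B4 → L0 miss [D]
  8 | W B5 → L1 miss wb→B3 [D]
  9 | W B5 → L1 hit [D]
  10 | R B5 → L1 hit [D]
  11 | R B5 → L1 hit [D]

WB = [5, 4, 3]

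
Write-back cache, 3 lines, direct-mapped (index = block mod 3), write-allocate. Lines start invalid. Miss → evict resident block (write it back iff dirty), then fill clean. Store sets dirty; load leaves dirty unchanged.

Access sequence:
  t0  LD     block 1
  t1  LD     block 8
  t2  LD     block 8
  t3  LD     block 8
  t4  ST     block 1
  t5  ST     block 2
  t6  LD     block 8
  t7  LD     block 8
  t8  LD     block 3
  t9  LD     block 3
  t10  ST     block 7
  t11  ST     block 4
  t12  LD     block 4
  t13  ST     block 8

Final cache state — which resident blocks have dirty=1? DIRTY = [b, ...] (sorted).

  0 | R B1 → L1 miss [-]
  1 | R B8 → L2 miss [-]
  2 | R B8 → L2 hit [-]
  3 | R B8 → L2 hit [-]
  4 | W B1 → L1 hit [D]
  5 | W B2 → L2 miss [D]
  6 | R B8 → L2 miss wb→B2 [-]
  7 | R B8 → L2 hit [-]
  8 | R B3 → L0 miss [-]
  9 | R B3 → L0 hit [-]
  10 | W B7 → L1 miss wb→B1 [D]
  11 | W B4 → L1 miss wb→B7 [D]
  12 | R B4 → L1 hit [D]
  13 | W B8 → L2 hit [D]

DIRTY = [4, 8]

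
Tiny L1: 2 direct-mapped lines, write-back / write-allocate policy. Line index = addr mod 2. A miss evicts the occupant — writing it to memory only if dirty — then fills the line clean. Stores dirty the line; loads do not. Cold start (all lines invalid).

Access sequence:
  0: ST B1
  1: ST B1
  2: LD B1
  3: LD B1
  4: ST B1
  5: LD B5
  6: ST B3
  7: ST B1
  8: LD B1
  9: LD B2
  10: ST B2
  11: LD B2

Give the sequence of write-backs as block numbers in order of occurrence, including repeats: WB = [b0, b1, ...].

  0 | W B1 → L1 miss [D]
  1 | W B1 → L1 hit [D]
  2 | R B1 → L1 hit [D]
  3 | R B1 → L1 hit [D]
  4 | W B1 → L1 hit [D]
  5 | R B5 → L1 miss wb→B1 [-]
  6 | W B3 → L1 miss [D]
  7 | W B1 → L1 miss wb→B3 [D]
  8 | R B1 → L1 hit [D]
  9 | R B2 → L0 miss [-]
  10 | W B2 → L0 hit [D]
  11 | R B2 → L0 hit [D]

WB = [1, 3]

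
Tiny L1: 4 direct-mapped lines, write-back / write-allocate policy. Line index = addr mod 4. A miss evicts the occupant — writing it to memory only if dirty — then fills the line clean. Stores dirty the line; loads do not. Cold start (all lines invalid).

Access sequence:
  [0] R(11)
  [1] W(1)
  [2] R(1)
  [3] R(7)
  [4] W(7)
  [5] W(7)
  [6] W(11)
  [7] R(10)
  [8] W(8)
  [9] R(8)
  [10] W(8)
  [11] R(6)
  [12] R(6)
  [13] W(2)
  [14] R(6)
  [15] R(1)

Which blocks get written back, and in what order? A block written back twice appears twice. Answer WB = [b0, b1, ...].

WB = [7, 2]

0: R B11 -> L3 miss  d=-]
1: W B1 -> L1 miss  d=D]
2: R B1 -> L1 hit  d=D]
3: R B7 -> L3 miss  d=-]
4: W B7 -> L3 hit  d=D]
5: W B7 -> L3 hit  d=D]
6: W B11 -> L3 miss wb->B7  d=D]
7: R B10 -> L2 miss  d=-]
8: W B8 -> L0 miss  d=D]
9: R B8 -> L0 hit  d=D]
10: W B8 -> L0 hit  d=D]
11: R B6 -> L2 miss  d=-]
12: R B6 -> L2 hit  d=-]
13: W B2 -> L2 miss  d=D]
14: R B6 -> L2 miss wb->B2  d=-]
15: R B1 -> L1 hit  d=D]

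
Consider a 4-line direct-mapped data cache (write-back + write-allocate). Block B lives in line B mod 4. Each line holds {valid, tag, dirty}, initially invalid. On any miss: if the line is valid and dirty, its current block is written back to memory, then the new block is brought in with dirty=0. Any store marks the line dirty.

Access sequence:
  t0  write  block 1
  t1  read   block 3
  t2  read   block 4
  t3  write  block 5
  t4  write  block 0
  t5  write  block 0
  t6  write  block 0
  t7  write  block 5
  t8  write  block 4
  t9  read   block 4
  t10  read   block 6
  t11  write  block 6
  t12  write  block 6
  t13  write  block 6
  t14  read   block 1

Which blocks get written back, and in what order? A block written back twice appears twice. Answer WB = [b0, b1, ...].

  0 | W B1 → L1 miss [D]
  1 | R B3 → L3 miss [-]
  2 | R B4 → L0 miss [-]
  3 | W B5 → L1 miss wb→B1 [D]
  4 | W B0 → L0 miss [D]
  5 | W B0 → L0 hit [D]
  6 | W B0 → L0 hit [D]
  7 | W B5 → L1 hit [D]
  8 | W B4 → L0 miss wb→B0 [D]
  9 | R B4 → L0 hit [D]
  10 | R B6 → L2 miss [-]
  11 | W B6 → L2 hit [D]
  12 | W B6 → L2 hit [D]
  13 | W B6 → L2 hit [D]
  14 | R B1 → L1 miss wb→B5 [-]

WB = [1, 0, 5]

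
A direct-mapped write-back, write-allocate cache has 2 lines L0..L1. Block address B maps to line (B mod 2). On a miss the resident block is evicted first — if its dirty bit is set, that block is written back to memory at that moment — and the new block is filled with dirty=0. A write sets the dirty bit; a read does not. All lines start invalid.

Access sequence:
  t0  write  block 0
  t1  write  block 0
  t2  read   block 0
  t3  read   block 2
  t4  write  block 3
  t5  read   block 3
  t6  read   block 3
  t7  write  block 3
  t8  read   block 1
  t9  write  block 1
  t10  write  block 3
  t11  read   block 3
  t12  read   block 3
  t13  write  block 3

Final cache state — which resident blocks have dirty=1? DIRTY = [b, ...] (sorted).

DIRTY = [3]

  0 | W B0 → L0 miss [D]
  1 | W B0 → L0 hit [D]
  2 | R B0 → L0 hit [D]
  3 | R B2 → L0 miss wb→B0 [-]
  4 | W B3 → L1 miss [D]
  5 | R B3 → L1 hit [D]
  6 | R B3 → L1 hit [D]
  7 | W B3 → L1 hit [D]
  8 | R B1 → L1 miss wb→B3 [-]
  9 | W B1 → L1 hit [D]
  10 | W B3 → L1 miss wb→B1 [D]
  11 | R B3 → L1 hit [D]
  12 | R B3 → L1 hit [D]
  13 | W B3 → L1 hit [D]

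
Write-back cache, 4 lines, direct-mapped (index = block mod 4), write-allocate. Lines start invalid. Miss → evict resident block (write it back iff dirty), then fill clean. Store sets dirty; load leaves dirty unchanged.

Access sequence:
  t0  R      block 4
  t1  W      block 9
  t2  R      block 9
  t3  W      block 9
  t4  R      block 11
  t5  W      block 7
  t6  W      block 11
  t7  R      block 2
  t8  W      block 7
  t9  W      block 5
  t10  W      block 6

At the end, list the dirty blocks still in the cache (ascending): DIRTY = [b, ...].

DIRTY = [5, 6, 7]

0: R B4 → L0 miss [-]
1: W B9 → L1 miss [D]
2: R B9 → L1 hit [D]
3: W B9 → L1 hit [D]
4: R B11 → L3 miss [-]
5: W B7 → L3 miss [D]
6: W B11 → L3 miss wb→B7 [D]
7: R B2 → L2 miss [-]
8: W B7 → L3 miss wb→B11 [D]
9: W B5 → L1 miss wb→B9 [D]
10: W B6 → L2 miss [D]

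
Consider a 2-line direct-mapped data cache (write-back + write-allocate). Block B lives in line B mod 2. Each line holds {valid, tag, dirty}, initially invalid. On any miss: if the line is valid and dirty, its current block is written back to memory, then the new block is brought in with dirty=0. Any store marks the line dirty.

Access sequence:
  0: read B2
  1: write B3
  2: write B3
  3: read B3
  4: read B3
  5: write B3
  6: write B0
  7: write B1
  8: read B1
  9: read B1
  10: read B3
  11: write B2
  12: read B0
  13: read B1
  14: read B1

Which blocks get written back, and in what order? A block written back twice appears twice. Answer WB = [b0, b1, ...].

0: R B2 -> L0 miss  d=-]
1: W B3 -> L1 miss  d=D]
2: W B3 -> L1 hit  d=D]
3: R B3 -> L1 hit  d=D]
4: R B3 -> L1 hit  d=D]
5: W B3 -> L1 hit  d=D]
6: W B0 -> L0 miss  d=D]
7: W B1 -> L1 miss wb->B3  d=D]
8: R B1 -> L1 hit  d=D]
9: R B1 -> L1 hit  d=D]
10: R B3 -> L1 miss wb->B1  d=-]
11: W B2 -> L0 miss wb->B0  d=D]
12: R B0 -> L0 miss wb->B2  d=-]
13: R B1 -> L1 miss  d=-]
14: R B1 -> L1 hit  d=-]

WB = [3, 1, 0, 2]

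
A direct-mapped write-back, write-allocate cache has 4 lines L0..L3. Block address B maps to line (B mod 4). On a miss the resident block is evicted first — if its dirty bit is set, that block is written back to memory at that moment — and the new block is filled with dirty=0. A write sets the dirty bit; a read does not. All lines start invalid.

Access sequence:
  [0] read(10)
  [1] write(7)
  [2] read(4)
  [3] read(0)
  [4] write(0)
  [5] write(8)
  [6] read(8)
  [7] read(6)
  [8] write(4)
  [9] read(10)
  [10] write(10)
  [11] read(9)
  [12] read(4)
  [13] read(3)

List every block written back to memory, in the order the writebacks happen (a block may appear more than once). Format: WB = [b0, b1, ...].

0: R B10 -> L2 miss  d=-]
1: W B7 -> L3 miss  d=D]
2: R B4 -> L0 miss  d=-]
3: R B0 -> L0 miss  d=-]
4: W B0 -> L0 hit  d=D]
5: W B8 -> L0 miss wb->B0  d=D]
6: R B8 -> L0 hit  d=D]
7: R B6 -> L2 miss  d=-]
8: W B4 -> L0 miss wb->B8  d=D]
9: R B10 -> L2 miss  d=-]
10: W B10 -> L2 hit  d=D]
11: R B9 -> L1 miss  d=-]
12: R B4 -> L0 hit  d=D]
13: R B3 -> L3 miss wb->B7  d=-]

WB = [0, 8, 7]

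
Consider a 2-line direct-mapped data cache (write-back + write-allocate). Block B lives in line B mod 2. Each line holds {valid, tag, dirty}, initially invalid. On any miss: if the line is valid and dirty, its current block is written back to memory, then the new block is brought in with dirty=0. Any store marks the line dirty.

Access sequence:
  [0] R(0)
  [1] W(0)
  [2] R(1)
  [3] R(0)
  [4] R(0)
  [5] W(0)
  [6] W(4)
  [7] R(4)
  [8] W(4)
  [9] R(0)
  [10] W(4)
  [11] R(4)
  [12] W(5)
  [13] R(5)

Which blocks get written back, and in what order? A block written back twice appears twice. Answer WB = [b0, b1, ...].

0: R B0 -> L0 miss  d=-]
1: W B0 -> L0 hit  d=D]
2: R B1 -> L1 miss  d=-]
3: R B0 -> L0 hit  d=D]
4: R B0 -> L0 hit  d=D]
5: W B0 -> L0 hit  d=D]
6: W B4 -> L0 miss wb->B0  d=D]
7: R B4 -> L0 hit  d=D]
8: W B4 -> L0 hit  d=D]
9: R B0 -> L0 miss wb->B4  d=-]
10: W B4 -> L0 miss  d=D]
11: R B4 -> L0 hit  d=D]
12: W B5 -> L1 miss  d=D]
13: R B5 -> L1 hit  d=D]

WB = [0, 4]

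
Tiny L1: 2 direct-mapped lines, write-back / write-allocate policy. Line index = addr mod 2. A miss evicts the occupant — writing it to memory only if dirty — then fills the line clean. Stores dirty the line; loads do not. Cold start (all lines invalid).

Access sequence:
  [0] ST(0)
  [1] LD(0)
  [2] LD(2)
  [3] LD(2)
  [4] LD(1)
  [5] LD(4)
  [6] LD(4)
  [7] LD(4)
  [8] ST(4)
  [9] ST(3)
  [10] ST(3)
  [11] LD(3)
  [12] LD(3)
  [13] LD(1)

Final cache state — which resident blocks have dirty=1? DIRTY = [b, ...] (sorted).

0: W B0 → L0 miss [D]
1: R B0 → L0 hit [D]
2: R B2 → L0 miss wb→B0 [-]
3: R B2 → L0 hit [-]
4: R B1 → L1 miss [-]
5: R B4 → L0 miss [-]
6: R B4 → L0 hit [-]
7: R B4 → L0 hit [-]
8: W B4 → L0 hit [D]
9: W B3 → L1 miss [D]
10: W B3 → L1 hit [D]
11: R B3 → L1 hit [D]
12: R B3 → L1 hit [D]
13: R B1 → L1 miss wb→B3 [-]

DIRTY = [4]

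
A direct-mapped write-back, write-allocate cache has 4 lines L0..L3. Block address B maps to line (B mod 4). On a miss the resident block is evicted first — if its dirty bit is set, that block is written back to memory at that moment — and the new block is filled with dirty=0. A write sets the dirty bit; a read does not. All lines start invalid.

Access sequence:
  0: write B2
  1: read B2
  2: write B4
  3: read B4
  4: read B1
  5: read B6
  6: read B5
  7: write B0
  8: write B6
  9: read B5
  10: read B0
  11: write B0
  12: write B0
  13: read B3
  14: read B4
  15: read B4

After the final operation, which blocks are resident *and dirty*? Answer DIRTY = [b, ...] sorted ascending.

  0 | W B2 → L2 miss [D]
  1 | R B2 → L2 hit [D]
  2 | W B4 → L0 miss [D]
  3 | R B4 → L0 hit [D]
  4 | R B1 → L1 miss [-]
  5 | R B6 → L2 miss wb→B2 [-]
  6 | R B5 → L1 miss [-]
  7 | W B0 → L0 miss wb→B4 [D]
  8 | W B6 → L2 hit [D]
  9 | R B5 → L1 hit [-]
  10 | R B0 → L0 hit [D]
  11 | W B0 → L0 hit [D]
  12 | W B0 → L0 hit [D]
  13 | R B3 → L3 miss [-]
  14 | R B4 → L0 miss wb→B0 [-]
  15 | R B4 → L0 hit [-]

DIRTY = [6]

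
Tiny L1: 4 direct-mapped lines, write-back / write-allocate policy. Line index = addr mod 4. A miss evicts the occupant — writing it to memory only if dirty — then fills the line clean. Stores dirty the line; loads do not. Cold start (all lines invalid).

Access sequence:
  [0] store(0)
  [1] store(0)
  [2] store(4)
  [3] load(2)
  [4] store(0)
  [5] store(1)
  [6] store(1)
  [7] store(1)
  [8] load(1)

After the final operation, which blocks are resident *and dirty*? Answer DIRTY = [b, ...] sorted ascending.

DIRTY = [0, 1]

0: W B0 -> L0 miss  d=D]
1: W B0 -> L0 hit  d=D]
2: W B4 -> L0 miss wb->B0  d=D]
3: R B2 -> L2 miss  d=-]
4: W B0 -> L0 miss wb->B4  d=D]
5: W B1 -> L1 miss  d=D]
6: W B1 -> L1 hit  d=D]
7: W B1 -> L1 hit  d=D]
8: R B1 -> L1 hit  d=D]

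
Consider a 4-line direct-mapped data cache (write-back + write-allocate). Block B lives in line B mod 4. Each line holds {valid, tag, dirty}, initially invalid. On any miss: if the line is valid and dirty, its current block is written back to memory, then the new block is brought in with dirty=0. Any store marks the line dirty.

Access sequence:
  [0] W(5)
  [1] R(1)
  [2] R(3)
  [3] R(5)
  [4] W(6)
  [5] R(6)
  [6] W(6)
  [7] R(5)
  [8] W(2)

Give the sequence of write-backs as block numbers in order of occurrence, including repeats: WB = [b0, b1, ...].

0: W B5 → L1 miss [D]
1: R B1 → L1 miss wb→B5 [-]
2: R B3 → L3 miss [-]
3: R B5 → L1 miss [-]
4: W B6 → L2 miss [D]
5: R B6 → L2 hit [D]
6: W B6 → L2 hit [D]
7: R B5 → L1 hit [-]
8: W B2 → L2 miss wb→B6 [D]

WB = [5, 6]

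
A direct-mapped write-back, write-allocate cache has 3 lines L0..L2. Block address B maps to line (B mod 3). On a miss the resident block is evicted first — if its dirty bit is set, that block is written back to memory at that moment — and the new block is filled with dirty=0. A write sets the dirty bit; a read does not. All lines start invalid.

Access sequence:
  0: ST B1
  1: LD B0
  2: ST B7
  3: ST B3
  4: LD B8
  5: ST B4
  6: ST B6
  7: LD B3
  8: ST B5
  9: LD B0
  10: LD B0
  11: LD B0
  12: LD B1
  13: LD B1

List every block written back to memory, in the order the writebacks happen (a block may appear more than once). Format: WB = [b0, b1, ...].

  0 | W B1 → L1 miss [D]
  1 | R B0 → L0 miss [-]
  2 | W B7 → L1 miss wb→B1 [D]
  3 | W B3 → L0 miss [D]
  4 | R B8 → L2 miss [-]
  5 | W B4 → L1 miss wb→B7 [D]
  6 | W B6 → L0 miss wb→B3 [D]
  7 | R B3 → L0 miss wb→B6 [-]
  8 | W B5 → L2 miss [D]
  9 | R B0 → L0 miss [-]
  10 | R B0 → L0 hit [-]
  11 | R B0 → L0 hit [-]
  12 | R B1 → L1 miss wb→B4 [-]
  13 | R B1 → L1 hit [-]

WB = [1, 7, 3, 6, 4]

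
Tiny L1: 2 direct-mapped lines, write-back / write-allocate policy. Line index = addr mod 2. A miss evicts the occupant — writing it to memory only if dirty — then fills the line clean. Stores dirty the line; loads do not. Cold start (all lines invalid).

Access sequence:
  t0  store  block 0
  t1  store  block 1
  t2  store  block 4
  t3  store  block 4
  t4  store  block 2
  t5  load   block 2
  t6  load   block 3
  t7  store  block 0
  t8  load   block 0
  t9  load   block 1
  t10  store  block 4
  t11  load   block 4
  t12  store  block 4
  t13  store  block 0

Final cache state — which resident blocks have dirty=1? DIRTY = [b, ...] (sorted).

DIRTY = [0]

0: W B0 -> L0 miss  d=D]
1: W B1 -> L1 miss  d=D]
2: W B4 -> L0 miss wb->B0  d=D]
3: W B4 -> L0 hit  d=D]
4: W B2 -> L0 miss wb->B4  d=D]
5: R B2 -> L0 hit  d=D]
6: R B3 -> L1 miss wb->B1  d=-]
7: W B0 -> L0 miss wb->B2  d=D]
8: R B0 -> L0 hit  d=D]
9: R B1 -> L1 miss  d=-]
10: W B4 -> L0 miss wb->B0  d=D]
11: R B4 -> L0 hit  d=D]
12: W B4 -> L0 hit  d=D]
13: W B0 -> L0 miss wb->B4  d=D]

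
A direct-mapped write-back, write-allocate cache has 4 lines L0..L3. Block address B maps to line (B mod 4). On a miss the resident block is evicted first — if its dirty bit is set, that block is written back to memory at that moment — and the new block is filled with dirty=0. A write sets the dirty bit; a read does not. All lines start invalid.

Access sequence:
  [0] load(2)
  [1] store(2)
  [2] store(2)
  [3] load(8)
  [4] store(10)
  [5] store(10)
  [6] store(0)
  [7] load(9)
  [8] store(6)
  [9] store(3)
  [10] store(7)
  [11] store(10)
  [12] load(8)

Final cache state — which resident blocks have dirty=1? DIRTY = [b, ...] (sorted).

DIRTY = [7, 10]

0: R B2 -> L2 miss  d=-]
1: W B2 -> L2 hit  d=D]
2: W B2 -> L2 hit  d=D]
3: R B8 -> L0 miss  d=-]
4: W B10 -> L2 miss wb->B2  d=D]
5: W B10 -> L2 hit  d=D]
6: W B0 -> L0 miss  d=D]
7: R B9 -> L1 miss  d=-]
8: W B6 -> L2 miss wb->B10  d=D]
9: W B3 -> L3 miss  d=D]
10: W B7 -> L3 miss wb->B3  d=D]
11: W B10 -> L2 miss wb->B6  d=D]
12: R B8 -> L0 miss wb->B0  d=-]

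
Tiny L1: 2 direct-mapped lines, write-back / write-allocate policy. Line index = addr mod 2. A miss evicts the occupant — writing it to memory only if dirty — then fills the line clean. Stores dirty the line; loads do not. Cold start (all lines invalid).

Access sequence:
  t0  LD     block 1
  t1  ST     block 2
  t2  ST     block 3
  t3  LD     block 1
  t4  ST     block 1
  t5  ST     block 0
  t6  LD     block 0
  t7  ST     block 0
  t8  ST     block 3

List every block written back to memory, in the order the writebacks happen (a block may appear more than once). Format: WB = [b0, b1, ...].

  0 | R B1 → L1 miss [-]
  1 | W B2 → L0 miss [D]
  2 | W B3 → L1 miss [D]
  3 | R B1 → L1 miss wb→B3 [-]
  4 | W B1 → L1 hit [D]
  5 | W B0 → L0 miss wb→B2 [D]
  6 | R B0 → L0 hit [D]
  7 | W B0 → L0 hit [D]
  8 | W B3 → L1 miss wb→B1 [D]

WB = [3, 2, 1]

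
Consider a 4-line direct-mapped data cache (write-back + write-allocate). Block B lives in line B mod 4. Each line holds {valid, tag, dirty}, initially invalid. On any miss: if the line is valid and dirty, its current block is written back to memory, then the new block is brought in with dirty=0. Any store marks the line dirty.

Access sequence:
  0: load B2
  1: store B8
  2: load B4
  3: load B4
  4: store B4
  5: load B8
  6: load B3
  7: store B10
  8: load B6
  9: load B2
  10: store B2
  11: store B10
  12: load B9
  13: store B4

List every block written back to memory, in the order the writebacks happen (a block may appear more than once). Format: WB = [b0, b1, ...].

0: R B2 -> L2 miss  d=-]
1: W B8 -> L0 miss  d=D]
2: R B4 -> L0 miss wb->B8  d=-]
3: R B4 -> L0 hit  d=-]
4: W B4 -> L0 hit  d=D]
5: R B8 -> L0 miss wb->B4  d=-]
6: R B3 -> L3 miss  d=-]
7: W B10 -> L2 miss  d=D]
8: R B6 -> L2 miss wb->B10  d=-]
9: R B2 -> L2 miss  d=-]
10: W B2 -> L2 hit  d=D]
11: W B10 -> L2 miss wb->B2  d=D]
12: R B9 -> L1 miss  d=-]
13: W B4 -> L0 miss  d=D]

WB = [8, 4, 10, 2]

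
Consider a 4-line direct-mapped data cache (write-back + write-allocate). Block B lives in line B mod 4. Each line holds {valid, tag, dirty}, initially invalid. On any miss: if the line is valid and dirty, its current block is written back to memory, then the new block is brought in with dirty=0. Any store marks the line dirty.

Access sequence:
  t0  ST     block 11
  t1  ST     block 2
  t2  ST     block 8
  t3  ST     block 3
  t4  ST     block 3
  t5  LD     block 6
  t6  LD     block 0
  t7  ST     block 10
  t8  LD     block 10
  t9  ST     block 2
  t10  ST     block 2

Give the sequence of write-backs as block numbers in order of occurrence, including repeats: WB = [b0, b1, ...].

0: W B11 → L3 miss [D]
1: W B2 → L2 miss [D]
2: W B8 → L0 miss [D]
3: W B3 → L3 miss wb→B11 [D]
4: W B3 → L3 hit [D]
5: R B6 → L2 miss wb→B2 [-]
6: R B0 → L0 miss wb→B8 [-]
7: W B10 → L2 miss [D]
8: R B10 → L2 hit [D]
9: W B2 → L2 miss wb→B10 [D]
10: W B2 → L2 hit [D]

WB = [11, 2, 8, 10]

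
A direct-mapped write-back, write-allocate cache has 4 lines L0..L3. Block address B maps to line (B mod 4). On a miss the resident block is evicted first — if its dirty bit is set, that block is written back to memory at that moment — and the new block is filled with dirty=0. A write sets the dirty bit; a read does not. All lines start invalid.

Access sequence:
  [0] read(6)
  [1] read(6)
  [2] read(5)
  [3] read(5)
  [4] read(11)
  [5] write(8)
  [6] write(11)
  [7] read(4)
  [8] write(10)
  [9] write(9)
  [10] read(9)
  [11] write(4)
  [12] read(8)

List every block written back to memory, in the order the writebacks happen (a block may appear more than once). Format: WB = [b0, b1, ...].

0: R B6 -> L2 miss  d=-]
1: R B6 -> L2 hit  d=-]
2: R B5 -> L1 miss  d=-]
3: R B5 -> L1 hit  d=-]
4: R B11 -> L3 miss  d=-]
5: W B8 -> L0 miss  d=D]
6: W B11 -> L3 hit  d=D]
7: R B4 -> L0 miss wb->B8  d=-]
8: W B10 -> L2 miss  d=D]
9: W B9 -> L1 miss  d=D]
10: R B9 -> L1 hit  d=D]
11: W B4 -> L0 hit  d=D]
12: R B8 -> L0 miss wb->B4  d=-]

WB = [8, 4]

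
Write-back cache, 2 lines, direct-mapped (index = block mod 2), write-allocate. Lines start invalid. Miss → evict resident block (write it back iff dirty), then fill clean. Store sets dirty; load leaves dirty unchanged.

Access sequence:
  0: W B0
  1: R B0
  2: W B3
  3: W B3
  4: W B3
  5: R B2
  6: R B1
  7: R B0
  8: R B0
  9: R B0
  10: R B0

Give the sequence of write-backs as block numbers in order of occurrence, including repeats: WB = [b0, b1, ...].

WB = [0, 3]

  0 | W B0 → L0 miss [D]
  1 | R B0 → L0 hit [D]
  2 | W B3 → L1 miss [D]
  3 | W B3 → L1 hit [D]
  4 | W B3 → L1 hit [D]
  5 | R B2 → L0 miss wb→B0 [-]
  6 | R B1 → L1 miss wb→B3 [-]
  7 | R B0 → L0 miss [-]
  8 | R B0 → L0 hit [-]
  9 | R B0 → L0 hit [-]
  10 | R B0 → L0 hit [-]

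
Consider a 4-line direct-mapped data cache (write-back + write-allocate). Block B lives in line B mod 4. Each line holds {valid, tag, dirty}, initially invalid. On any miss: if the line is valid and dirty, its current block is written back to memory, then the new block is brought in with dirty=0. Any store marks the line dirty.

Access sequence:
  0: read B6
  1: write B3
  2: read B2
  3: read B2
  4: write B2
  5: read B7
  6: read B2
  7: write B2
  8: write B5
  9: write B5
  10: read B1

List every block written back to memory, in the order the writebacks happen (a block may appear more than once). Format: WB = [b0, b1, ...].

0: R B6 → L2 miss [-]
1: W B3 → L3 miss [D]
2: R B2 → L2 miss [-]
3: R B2 → L2 hit [-]
4: W B2 → L2 hit [D]
5: R B7 → L3 miss wb→B3 [-]
6: R B2 → L2 hit [D]
7: W B2 → L2 hit [D]
8: W B5 → L1 miss [D]
9: W B5 → L1 hit [D]
10: R B1 → L1 miss wb→B5 [-]

WB = [3, 5]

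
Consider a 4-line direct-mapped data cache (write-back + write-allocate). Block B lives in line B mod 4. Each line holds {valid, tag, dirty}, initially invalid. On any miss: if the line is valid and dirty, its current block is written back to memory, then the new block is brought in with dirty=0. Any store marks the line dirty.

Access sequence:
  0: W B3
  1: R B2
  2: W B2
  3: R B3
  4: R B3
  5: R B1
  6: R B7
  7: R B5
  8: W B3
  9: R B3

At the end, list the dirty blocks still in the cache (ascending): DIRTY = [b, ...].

0: W B3 -> L3 miss  d=D]
1: R B2 -> L2 miss  d=-]
2: W B2 -> L2 hit  d=D]
3: R B3 -> L3 hit  d=D]
4: R B3 -> L3 hit  d=D]
5: R B1 -> L1 miss  d=-]
6: R B7 -> L3 miss wb->B3  d=-]
7: R B5 -> L1 miss  d=-]
8: W B3 -> L3 miss  d=D]
9: R B3 -> L3 hit  d=D]

DIRTY = [2, 3]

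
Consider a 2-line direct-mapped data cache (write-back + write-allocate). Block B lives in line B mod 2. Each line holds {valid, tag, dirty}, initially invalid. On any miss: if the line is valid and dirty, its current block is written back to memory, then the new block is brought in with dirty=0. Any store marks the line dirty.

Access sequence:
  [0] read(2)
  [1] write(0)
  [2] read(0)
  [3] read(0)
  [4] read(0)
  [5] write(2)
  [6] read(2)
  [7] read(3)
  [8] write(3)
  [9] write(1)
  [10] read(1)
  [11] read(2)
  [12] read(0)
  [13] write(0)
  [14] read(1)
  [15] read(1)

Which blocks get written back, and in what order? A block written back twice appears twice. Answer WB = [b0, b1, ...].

0: R B2 -> L0 miss  d=-]
1: W B0 -> L0 miss  d=D]
2: R B0 -> L0 hit  d=D]
3: R B0 -> L0 hit  d=D]
4: R B0 -> L0 hit  d=D]
5: W B2 -> L0 miss wb->B0  d=D]
6: R B2 -> L0 hit  d=D]
7: R B3 -> L1 miss  d=-]
8: W B3 -> L1 hit  d=D]
9: W B1 -> L1 miss wb->B3  d=D]
10: R B1 -> L1 hit  d=D]
11: R B2 -> L0 hit  d=D]
12: R B0 -> L0 miss wb->B2  d=-]
13: W B0 -> L0 hit  d=D]
14: R B1 -> L1 hit  d=D]
15: R B1 -> L1 hit  d=D]

WB = [0, 3, 2]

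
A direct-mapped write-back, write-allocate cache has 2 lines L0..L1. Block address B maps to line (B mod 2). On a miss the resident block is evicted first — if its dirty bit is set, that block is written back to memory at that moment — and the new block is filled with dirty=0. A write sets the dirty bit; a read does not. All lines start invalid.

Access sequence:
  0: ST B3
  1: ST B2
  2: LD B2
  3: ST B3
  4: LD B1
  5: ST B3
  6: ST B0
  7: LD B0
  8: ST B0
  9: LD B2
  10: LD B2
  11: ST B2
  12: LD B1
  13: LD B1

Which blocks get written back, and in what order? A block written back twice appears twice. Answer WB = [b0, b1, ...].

WB = [3, 2, 0, 3]

0: W B3 → L1 miss [D]
1: W B2 → L0 miss [D]
2: R B2 → L0 hit [D]
3: W B3 → L1 hit [D]
4: R B1 → L1 miss wb→B3 [-]
5: W B3 → L1 miss [D]
6: W B0 → L0 miss wb→B2 [D]
7: R B0 → L0 hit [D]
8: W B0 → L0 hit [D]
9: R B2 → L0 miss wb→B0 [-]
10: R B2 → L0 hit [-]
11: W B2 → L0 hit [D]
12: R B1 → L1 miss wb→B3 [-]
13: R B1 → L1 hit [-]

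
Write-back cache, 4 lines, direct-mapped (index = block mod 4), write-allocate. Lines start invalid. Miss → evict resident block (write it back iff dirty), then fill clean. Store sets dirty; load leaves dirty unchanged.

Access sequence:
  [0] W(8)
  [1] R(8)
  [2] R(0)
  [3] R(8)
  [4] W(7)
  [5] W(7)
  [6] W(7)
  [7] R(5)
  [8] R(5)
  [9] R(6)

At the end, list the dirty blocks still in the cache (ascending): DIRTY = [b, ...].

  0 | W B8 → L0 miss [D]
  1 | R B8 → L0 hit [D]
  2 | R B0 → L0 miss wb→B8 [-]
  3 | R B8 → L0 miss [-]
  4 | W B7 → L3 miss [D]
  5 | W B7 → L3 hit [D]
  6 | W B7 → L3 hit [D]
  7 | R B5 → L1 miss [-]
  8 | R B5 → L1 hit [-]
  9 | R B6 → L2 miss [-]

DIRTY = [7]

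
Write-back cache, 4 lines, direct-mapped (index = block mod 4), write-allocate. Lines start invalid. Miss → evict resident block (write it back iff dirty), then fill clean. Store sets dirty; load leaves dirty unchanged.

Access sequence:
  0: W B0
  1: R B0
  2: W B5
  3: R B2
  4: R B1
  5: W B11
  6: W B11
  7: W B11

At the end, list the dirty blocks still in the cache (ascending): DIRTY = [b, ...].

0: W B0 -> L0 miss  d=D]
1: R B0 -> L0 hit  d=D]
2: W B5 -> L1 miss  d=D]
3: R B2 -> L2 miss  d=-]
4: R B1 -> L1 miss wb->B5  d=-]
5: W B11 -> L3 miss  d=D]
6: W B11 -> L3 hit  d=D]
7: W B11 -> L3 hit  d=D]

DIRTY = [0, 11]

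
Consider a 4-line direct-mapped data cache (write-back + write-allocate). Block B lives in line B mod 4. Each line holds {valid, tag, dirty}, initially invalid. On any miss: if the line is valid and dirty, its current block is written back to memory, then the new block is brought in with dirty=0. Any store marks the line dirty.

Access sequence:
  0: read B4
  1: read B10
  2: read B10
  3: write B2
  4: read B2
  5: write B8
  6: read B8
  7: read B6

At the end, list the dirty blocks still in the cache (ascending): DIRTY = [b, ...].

0: R B4 -> L0 miss  d=-]
1: R B10 -> L2 miss  d=-]
2: R B10 -> L2 hit  d=-]
3: W B2 -> L2 miss  d=D]
4: R B2 -> L2 hit  d=D]
5: W B8 -> L0 miss  d=D]
6: R B8 -> L0 hit  d=D]
7: R B6 -> L2 miss wb->B2  d=-]

DIRTY = [8]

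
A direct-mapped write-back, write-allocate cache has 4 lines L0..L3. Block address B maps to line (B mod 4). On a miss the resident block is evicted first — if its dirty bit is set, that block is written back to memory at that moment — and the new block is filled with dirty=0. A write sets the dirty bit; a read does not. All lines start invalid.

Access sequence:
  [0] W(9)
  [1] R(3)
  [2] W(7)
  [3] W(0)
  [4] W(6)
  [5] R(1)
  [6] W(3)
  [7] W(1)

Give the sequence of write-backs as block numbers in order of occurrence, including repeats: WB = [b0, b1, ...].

WB = [9, 7]

  0 | W B9 → L1 miss [D]
  1 | R B3 → L3 miss [-]
  2 | W B7 → L3 miss [D]
  3 | W B0 → L0 miss [D]
  4 | W B6 → L2 miss [D]
  5 | R B1 → L1 miss wb→B9 [-]
  6 | W B3 → L3 miss wb→B7 [D]
  7 | W B1 → L1 hit [D]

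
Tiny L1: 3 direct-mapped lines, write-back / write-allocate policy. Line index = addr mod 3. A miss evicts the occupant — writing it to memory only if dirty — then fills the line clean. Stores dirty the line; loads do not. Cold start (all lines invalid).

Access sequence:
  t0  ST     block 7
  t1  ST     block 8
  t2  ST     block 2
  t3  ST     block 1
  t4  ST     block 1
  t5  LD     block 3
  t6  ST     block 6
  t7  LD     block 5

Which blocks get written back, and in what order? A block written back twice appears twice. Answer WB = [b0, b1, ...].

0: W B7 → L1 miss [D]
1: W B8 → L2 miss [D]
2: W B2 → L2 miss wb→B8 [D]
3: W B1 → L1 miss wb→B7 [D]
4: W B1 → L1 hit [D]
5: R B3 → L0 miss [-]
6: W B6 → L0 miss [D]
7: R B5 → L2 miss wb→B2 [-]

WB = [8, 7, 2]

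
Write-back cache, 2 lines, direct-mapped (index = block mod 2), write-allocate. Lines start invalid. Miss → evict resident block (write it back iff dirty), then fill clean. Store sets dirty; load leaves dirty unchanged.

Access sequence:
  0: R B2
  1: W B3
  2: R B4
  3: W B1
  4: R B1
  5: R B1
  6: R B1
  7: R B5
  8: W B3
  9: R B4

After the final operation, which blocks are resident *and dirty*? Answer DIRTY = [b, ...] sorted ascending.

0: R B2 -> L0 miss  d=-]
1: W B3 -> L1 miss  d=D]
2: R B4 -> L0 miss  d=-]
3: W B1 -> L1 miss wb->B3  d=D]
4: R B1 -> L1 hit  d=D]
5: R B1 -> L1 hit  d=D]
6: R B1 -> L1 hit  d=D]
7: R B5 -> L1 miss wb->B1  d=-]
8: W B3 -> L1 miss  d=D]
9: R B4 -> L0 hit  d=-]

DIRTY = [3]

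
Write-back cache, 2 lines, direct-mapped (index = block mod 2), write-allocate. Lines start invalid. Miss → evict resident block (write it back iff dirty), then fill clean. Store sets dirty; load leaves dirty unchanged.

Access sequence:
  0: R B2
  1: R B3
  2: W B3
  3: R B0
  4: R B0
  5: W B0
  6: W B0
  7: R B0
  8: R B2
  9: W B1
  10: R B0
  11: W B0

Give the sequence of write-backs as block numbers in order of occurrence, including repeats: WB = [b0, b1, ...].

0: R B2 -> L0 miss  d=-]
1: R B3 -> L1 miss  d=-]
2: W B3 -> L1 hit  d=D]
3: R B0 -> L0 miss  d=-]
4: R B0 -> L0 hit  d=-]
5: W B0 -> L0 hit  d=D]
6: W B0 -> L0 hit  d=D]
7: R B0 -> L0 hit  d=D]
8: R B2 -> L0 miss wb->B0  d=-]
9: W B1 -> L1 miss wb->B3  d=D]
10: R B0 -> L0 miss  d=-]
11: W B0 -> L0 hit  d=D]

WB = [0, 3]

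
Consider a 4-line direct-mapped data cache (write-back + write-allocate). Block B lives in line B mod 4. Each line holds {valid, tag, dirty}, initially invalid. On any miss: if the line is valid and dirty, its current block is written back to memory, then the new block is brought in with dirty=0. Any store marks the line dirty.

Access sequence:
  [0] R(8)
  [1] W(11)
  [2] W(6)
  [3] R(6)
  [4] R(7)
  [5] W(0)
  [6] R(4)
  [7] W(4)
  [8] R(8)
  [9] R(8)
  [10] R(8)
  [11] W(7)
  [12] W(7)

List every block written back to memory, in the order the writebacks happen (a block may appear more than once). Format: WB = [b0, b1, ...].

0: R B8 → L0 miss [-]
1: W B11 → L3 miss [D]
2: W B6 → L2 miss [D]
3: R B6 → L2 hit [D]
4: R B7 → L3 miss wb→B11 [-]
5: W B0 → L0 miss [D]
6: R B4 → L0 miss wb→B0 [-]
7: W B4 → L0 hit [D]
8: R B8 → L0 miss wb→B4 [-]
9: R B8 → L0 hit [-]
10: R B8 → L0 hit [-]
11: W B7 → L3 hit [D]
12: W B7 → L3 hit [D]

WB = [11, 0, 4]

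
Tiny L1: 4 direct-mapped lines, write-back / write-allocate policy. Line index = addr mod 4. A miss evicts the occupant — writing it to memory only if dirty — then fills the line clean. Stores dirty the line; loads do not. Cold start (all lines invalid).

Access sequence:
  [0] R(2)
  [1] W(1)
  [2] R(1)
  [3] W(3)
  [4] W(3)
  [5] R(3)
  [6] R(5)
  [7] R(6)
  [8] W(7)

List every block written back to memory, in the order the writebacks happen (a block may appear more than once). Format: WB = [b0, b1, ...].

WB = [1, 3]

0: R B2 → L2 miss [-]
1: W B1 → L1 miss [D]
2: R B1 → L1 hit [D]
3: W B3 → L3 miss [D]
4: W B3 → L3 hit [D]
5: R B3 → L3 hit [D]
6: R B5 → L1 miss wb→B1 [-]
7: R B6 → L2 miss [-]
8: W B7 → L3 miss wb→B3 [D]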